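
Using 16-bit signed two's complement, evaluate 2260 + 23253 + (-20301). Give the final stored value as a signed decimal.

5212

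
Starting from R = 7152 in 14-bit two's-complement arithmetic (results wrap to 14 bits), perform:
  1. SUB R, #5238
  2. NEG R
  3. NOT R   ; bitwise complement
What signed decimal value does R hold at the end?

1913

Start: R = 7152 = 01101111110000.
R = 7152 − 5238 = 1914 = 00011101111010
R = −(1914) = -1914 = 11100010000110
R = NOT 11100010000110 = 00011101111001 = 1913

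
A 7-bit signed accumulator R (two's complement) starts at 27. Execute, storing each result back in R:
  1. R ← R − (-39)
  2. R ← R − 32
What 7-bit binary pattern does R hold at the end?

Start: R = 27 = 0011011.
R = 27 − (-39) = 66; wraps to -62 = 1000010
R = -62 − 32 = -94; wraps to 34 = 0100010

0100010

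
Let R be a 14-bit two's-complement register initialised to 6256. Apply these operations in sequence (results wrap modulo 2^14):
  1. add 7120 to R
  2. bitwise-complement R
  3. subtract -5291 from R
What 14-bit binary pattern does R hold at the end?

Start: R = 6256 = 01100001110000.
R = 6256 + 7120 = 13376; wraps to -3008 = 11010001000000
R = NOT 11010001000000 = 00101110111111 = 3007
R = 3007 − (-5291) = 8298; wraps to -8086 = 10000001101010

10000001101010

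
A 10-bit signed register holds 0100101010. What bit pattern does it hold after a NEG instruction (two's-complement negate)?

Invert: 1011010101. Add 1: 1011010110.
Check: 0100101010 = 298, 1011010110 = -298.

1011010110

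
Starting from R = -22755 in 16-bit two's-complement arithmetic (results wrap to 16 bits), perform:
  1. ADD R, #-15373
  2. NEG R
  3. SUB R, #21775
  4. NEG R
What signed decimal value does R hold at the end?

-16353

Start: R = -22755 = 1010011100011101.
R = -22755 + (-15373) = -38128; wraps to 27408 = 0110101100010000
R = −(27408) = -27408 = 1001010011110000
R = -27408 − 21775 = -49183; wraps to 16353 = 0011111111100001
R = −(16353) = -16353 = 1100000000011111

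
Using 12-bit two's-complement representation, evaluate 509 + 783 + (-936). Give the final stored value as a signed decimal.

356

509 + 783 = 1292 (010100001100)
1292 + (-936) = 356 (000101100100)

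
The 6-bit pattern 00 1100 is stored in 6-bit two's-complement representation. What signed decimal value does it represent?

12

MSB is 0, so the value is non-negative: 001100 = 12.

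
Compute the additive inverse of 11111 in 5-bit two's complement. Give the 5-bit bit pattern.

Invert: 00000. Add 1: 00001.
Check: 11111 = -1, 00001 = 1.

00001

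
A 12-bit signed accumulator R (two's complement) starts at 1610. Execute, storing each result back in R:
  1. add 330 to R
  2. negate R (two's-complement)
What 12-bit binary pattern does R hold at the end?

Start: R = 1610 = 011001001010.
R = 1610 + 330 = 1940 = 011110010100
R = −(1940) = -1940 = 100001101100

100001101100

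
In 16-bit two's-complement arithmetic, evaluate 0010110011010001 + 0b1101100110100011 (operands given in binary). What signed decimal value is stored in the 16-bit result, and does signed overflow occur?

1652; no overflow

0010110011010001 = 11473 (signed)
0b1101100110100011 → 1101100110100011 = -9821 (signed)
  0010110011010001
+ 1101100110100011
= 0000011001110100  (discard carry-out 1)
Result 0000011001110100: MSB = 0 → value 1652.
Addends have opposite signs, so signed overflow cannot occur.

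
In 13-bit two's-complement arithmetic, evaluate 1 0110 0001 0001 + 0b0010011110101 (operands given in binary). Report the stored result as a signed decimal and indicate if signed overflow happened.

1 0110 0001 0001 → 1011000010001 = -2543 (signed)
0b0010011110101 → 0010011110101 = 1269 (signed)
  1011000010001
+ 0010011110101
= 1101100000110
Result 1101100000110: MSB = 1 → 6918 − 8192 = -1274.
Addends have opposite signs, so signed overflow cannot occur.

-1274; no overflow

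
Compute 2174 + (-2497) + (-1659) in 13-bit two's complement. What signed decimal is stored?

-1982

2174 + (-2497) = -323 (1111010111101)
-323 + (-1659) = -1982 (1100001000010)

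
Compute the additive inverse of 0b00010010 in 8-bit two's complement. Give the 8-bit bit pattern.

11101110

Invert: 11101101. Add 1: 11101110.
Check: 00010010 = 18, 11101110 = -18.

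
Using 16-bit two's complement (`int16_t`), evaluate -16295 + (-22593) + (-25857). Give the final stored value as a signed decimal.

791

-16295 + (-22593) = -38888 → wraps to 26648 (0110100000011000)
26648 + (-25857) = 791 (0000001100010111)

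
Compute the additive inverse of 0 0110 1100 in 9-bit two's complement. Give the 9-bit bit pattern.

110010100

Invert: 110010011. Add 1: 110010100.
Check: 001101100 = 108, 110010100 = -108.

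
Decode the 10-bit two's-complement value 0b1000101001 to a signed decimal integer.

MSB is 1, so the value is negative.
Invert: 0111010110. Add 1: 0111010111 = 471. So the value is −471.

-471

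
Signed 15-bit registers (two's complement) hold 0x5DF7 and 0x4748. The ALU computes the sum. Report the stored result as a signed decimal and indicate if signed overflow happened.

9535; overflow

0x5DF7 = 101110111110111 = -8713 (signed)
0x4748 = 100011101001000 = -14520 (signed)
  101110111110111
+ 100011101001000
= 010010100111111  (discard carry-out 1)
Result 010010100111111: MSB = 0 → value 9535.
Both addends are negative but the stored result is non-negative: signed overflow. The true value -8713 + (-14520) = -23233 lies outside [-16384, 16383].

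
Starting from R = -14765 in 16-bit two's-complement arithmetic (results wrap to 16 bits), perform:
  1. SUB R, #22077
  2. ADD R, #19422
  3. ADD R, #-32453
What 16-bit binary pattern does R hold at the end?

Start: R = -14765 = 1100011001010011.
R = -14765 − 22077 = -36842; wraps to 28694 = 0111000000010110
R = 28694 + 19422 = 48116; wraps to -17420 = 1011101111110100
R = -17420 + (-32453) = -49873; wraps to 15663 = 0011110100101111

0011110100101111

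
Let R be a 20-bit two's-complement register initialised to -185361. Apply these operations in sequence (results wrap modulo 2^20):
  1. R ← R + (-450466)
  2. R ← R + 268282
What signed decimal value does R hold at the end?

-367545

Start: R = -185361 = 11010010101111101111.
R = -185361 + (-450466) = -635827; wraps to 412749 = 01100100110001001101
R = 412749 + 268282 = 681031; wraps to -367545 = 10100110010001000111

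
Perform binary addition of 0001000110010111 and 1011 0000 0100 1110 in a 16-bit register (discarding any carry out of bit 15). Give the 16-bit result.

1100000111100101

  0001000110010111
+ 1011000001001110
= 1100000111100101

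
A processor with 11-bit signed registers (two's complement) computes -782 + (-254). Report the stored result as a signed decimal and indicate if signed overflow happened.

1012; overflow

-782 → 10011110010
-254 → 11100000010
  10011110010
+ 11100000010
= 01111110100  (discard carry-out 1)
Result 01111110100: MSB = 0 → value 1012.
Both addends are negative but the stored result is non-negative: signed overflow. The true value -782 + (-254) = -1036 lies outside [-1024, 1023].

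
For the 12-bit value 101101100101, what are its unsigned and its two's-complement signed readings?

unsigned = 2917, signed = -1179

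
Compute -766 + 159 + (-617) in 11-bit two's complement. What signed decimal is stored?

-766 + 159 = -607 (10110100001)
-607 + (-617) = -1224 → wraps to 824 (01100111000)

824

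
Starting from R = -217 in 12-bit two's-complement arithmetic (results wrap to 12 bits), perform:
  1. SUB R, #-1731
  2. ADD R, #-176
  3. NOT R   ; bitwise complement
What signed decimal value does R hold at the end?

Start: R = -217 = 111100100111.
R = -217 − (-1731) = 1514 = 010111101010
R = 1514 + (-176) = 1338 = 010100111010
R = NOT 010100111010 = 101011000101 = -1339

-1339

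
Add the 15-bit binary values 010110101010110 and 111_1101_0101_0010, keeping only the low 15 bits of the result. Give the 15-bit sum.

  010110101010110
+ 111110101010010
= 010101010101000  (discard carry-out 1)

010101010101000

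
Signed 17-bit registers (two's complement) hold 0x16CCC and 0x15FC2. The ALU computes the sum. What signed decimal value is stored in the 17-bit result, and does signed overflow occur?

52366; overflow

0x16CCC = 10110110011001100 = -37684 (signed)
0x15FC2 = 10101111111000010 = -41022 (signed)
  10110110011001100
+ 10101111111000010
= 01100110010001110  (discard carry-out 1)
Result 01100110010001110: MSB = 0 → value 52366.
Both addends are negative but the stored result is non-negative: signed overflow. The true value -37684 + (-41022) = -78706 lies outside [-65536, 65535].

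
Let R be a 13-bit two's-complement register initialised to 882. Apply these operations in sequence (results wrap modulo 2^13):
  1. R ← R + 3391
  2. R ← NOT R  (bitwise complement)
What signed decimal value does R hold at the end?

Start: R = 882 = 0001101110010.
R = 882 + 3391 = 4273; wraps to -3919 = 1000010110001
R = NOT 1000010110001 = 0111101001110 = 3918

3918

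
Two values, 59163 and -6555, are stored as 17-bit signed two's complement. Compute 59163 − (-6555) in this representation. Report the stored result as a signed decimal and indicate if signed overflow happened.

-65354; overflow

59163 → 01110011100011011
-6555 → 11110011001100101
Subtract via negate-and-add: invert 11110011001100101 + 1 = 00001100110011011 (i.e. 6555).
  01110011100011011
+ 00001100110011011
= 10000000010110110
Result 10000000010110110: MSB = 1 → 65718 − 131072 = -65354.
Both addends (after negating the subtrahend) are non-negative but the stored result is negative: signed overflow. The true value 59163 − (-6555) = 65718 lies outside [-65536, 65535].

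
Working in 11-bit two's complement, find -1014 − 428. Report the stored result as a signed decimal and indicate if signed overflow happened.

-1014 → 10000001010
428 → 00110101100
Subtract via negate-and-add: invert 00110101100 + 1 = 11001010100 (i.e. -428).
  10000001010
+ 11001010100
= 01001011110  (discard carry-out 1)
Result 01001011110: MSB = 0 → value 606.
Both addends (after negating the subtrahend) are negative but the stored result is non-negative: signed overflow. The true value -1014 − 428 = -1442 lies outside [-1024, 1023].

606; overflow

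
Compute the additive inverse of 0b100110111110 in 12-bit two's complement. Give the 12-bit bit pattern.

Invert: 011001000001. Add 1: 011001000010.

011001000010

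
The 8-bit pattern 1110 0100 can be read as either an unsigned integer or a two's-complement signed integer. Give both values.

unsigned = 228, signed = -28

Unsigned: 11100100 = 228.
Signed: MSB=1 → 228 − 256 = -28.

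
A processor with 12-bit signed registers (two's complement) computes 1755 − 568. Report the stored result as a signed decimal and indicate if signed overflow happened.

1187; no overflow

1755 → 011011011011
568 → 001000111000
Subtract via negate-and-add: invert 001000111000 + 1 = 110111001000 (i.e. -568).
  011011011011
+ 110111001000
= 010010100011  (discard carry-out 1)
Result 010010100011: MSB = 0 → value 1187.
Addends (after negating the subtrahend) have opposite signs, so signed overflow cannot occur.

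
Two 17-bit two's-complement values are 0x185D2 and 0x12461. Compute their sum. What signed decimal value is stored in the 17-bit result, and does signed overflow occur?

0x185D2 = 11000010111010010 = -31278 (signed)
0x12461 = 10010010001100001 = -56223 (signed)
  11000010111010010
+ 10010010001100001
= 01010101000110011  (discard carry-out 1)
Result 01010101000110011: MSB = 0 → value 43571.
Both addends are negative but the stored result is non-negative: signed overflow. The true value -31278 + (-56223) = -87501 lies outside [-65536, 65535].

43571; overflow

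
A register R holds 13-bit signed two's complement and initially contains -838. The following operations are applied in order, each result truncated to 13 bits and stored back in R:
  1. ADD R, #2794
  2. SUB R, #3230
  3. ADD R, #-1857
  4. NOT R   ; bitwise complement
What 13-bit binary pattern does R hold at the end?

0110000111010

Start: R = -838 = 1110010111010.
R = -838 + 2794 = 1956 = 0011110100100
R = 1956 − 3230 = -1274 = 1101100000110
R = -1274 + (-1857) = -3131 = 1001111000101
R = NOT 1001111000101 = 0110000111010 = 3130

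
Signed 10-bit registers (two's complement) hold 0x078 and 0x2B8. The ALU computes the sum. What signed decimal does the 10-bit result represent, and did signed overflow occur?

0x078 = 0001111000 = 120 (signed)
0x2B8 = 1010111000 = -328 (signed)
  0001111000
+ 1010111000
= 1100110000
Result 1100110000: MSB = 1 → 816 − 1024 = -208.
Addends have opposite signs, so signed overflow cannot occur.

-208; no overflow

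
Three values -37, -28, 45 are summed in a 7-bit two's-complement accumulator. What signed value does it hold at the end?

-37 + (-28) = -65 → wraps to 63 (0111111)
63 + 45 = 108 → wraps to -20 (1101100)

-20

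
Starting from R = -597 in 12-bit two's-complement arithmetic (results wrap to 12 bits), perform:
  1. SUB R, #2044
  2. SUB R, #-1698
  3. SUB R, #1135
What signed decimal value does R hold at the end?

2018

Start: R = -597 = 110110101011.
R = -597 − 2044 = -2641; wraps to 1455 = 010110101111
R = 1455 − (-1698) = 3153; wraps to -943 = 110001010001
R = -943 − 1135 = -2078; wraps to 2018 = 011111100010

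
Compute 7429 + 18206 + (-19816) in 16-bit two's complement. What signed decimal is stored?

5819

7429 + 18206 = 25635 (0110010000100011)
25635 + (-19816) = 5819 (0001011010111011)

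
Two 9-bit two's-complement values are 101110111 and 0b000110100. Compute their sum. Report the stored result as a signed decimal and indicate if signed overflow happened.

-85; no overflow

101110111 = -137 (signed)
0b000110100 → 000110100 = 52 (signed)
  101110111
+ 000110100
= 110101011
Result 110101011: MSB = 1 → 427 − 512 = -85.
Addends have opposite signs, so signed overflow cannot occur.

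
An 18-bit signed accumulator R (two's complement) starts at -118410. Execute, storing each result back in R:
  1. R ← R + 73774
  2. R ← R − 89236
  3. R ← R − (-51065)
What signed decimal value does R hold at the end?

-82807

Start: R = -118410 = 100011000101110110.
R = -118410 + 73774 = -44636 = 110101000110100100
R = -44636 − 89236 = -133872; wraps to 128272 = 011111010100010000
R = 128272 − (-51065) = 179337; wraps to -82807 = 101011110010001001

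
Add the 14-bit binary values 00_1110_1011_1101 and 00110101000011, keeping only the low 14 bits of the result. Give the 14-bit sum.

01110000000000

  00111010111101
+ 00110101000011
= 01110000000000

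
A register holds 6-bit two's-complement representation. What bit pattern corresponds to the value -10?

110110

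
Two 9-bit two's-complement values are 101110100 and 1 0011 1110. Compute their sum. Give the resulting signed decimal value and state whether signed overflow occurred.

101110100 = -140 (signed)
1 0011 1110 → 100111110 = -194 (signed)
  101110100
+ 100111110
= 010110010  (discard carry-out 1)
Result 010110010: MSB = 0 → value 178.
Both addends are negative but the stored result is non-negative: signed overflow. The true value -140 + (-194) = -334 lies outside [-256, 255].

178; overflow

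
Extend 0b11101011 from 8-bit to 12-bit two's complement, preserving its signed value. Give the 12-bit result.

MSB of 11101011 is 1; replicate it into the new high bits.
1111|11101011 → 111111101011 (still -21).

111111101011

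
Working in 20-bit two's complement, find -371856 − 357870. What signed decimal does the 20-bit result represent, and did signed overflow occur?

318850; overflow

-371856 → 10100101001101110000
357870 → 01010111010111101110
Subtract via negate-and-add: invert 01010111010111101110 + 1 = 10101000101000010010 (i.e. -357870).
  10100101001101110000
+ 10101000101000010010
= 01001101110110000010  (discard carry-out 1)
Result 01001101110110000010: MSB = 0 → value 318850.
Both addends (after negating the subtrahend) are negative but the stored result is non-negative: signed overflow. The true value -371856 − 357870 = -729726 lies outside [-524288, 524287].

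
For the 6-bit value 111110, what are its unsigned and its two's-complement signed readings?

unsigned = 62, signed = -2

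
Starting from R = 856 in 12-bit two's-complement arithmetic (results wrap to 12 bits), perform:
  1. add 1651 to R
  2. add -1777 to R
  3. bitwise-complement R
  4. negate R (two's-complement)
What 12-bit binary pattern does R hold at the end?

Start: R = 856 = 001101011000.
R = 856 + 1651 = 2507; wraps to -1589 = 100111001011
R = -1589 + (-1777) = -3366; wraps to 730 = 001011011010
R = NOT 001011011010 = 110100100101 = -731
R = −(-731) = 731 = 001011011011

001011011011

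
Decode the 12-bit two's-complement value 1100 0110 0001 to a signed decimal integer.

MSB is 1, so the value is negative.
Unsigned reading: 3169. Subtract 2^12 = 4096: 3169 − 4096 = -927.

-927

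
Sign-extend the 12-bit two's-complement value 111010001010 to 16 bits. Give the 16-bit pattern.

MSB of 111010001010 is 1; replicate it into the new high bits.
1111|111010001010 → 1111111010001010 (still -374).

1111111010001010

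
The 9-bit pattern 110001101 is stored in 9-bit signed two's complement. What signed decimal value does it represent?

MSB is 1, so the value is negative.
Unsigned reading: 397. Subtract 2^9 = 512: 397 − 512 = -115.

-115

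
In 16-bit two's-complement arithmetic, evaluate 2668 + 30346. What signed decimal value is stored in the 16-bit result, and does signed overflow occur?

2668 → 0000101001101100
30346 → 0111011010001010
  0000101001101100
+ 0111011010001010
= 1000000011110110
Result 1000000011110110: MSB = 1 → 33014 − 65536 = -32522.
Both addends are non-negative but the stored result is negative: signed overflow. The true value 2668 + 30346 = 33014 lies outside [-32768, 32767].

-32522; overflow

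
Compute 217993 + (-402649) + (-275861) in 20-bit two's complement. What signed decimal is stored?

-460517

217993 + (-402649) = -184656 (11010010111010110000)
-184656 + (-275861) = -460517 (10001111100100011011)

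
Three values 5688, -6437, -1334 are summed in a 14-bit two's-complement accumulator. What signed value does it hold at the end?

5688 + (-6437) = -749 (11110100010011)
-749 + (-1334) = -2083 (11011111011101)

-2083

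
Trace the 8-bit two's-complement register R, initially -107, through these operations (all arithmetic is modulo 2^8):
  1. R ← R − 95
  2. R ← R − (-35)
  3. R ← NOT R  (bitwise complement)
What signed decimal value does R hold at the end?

Start: R = -107 = 10010101.
R = -107 − 95 = -202; wraps to 54 = 00110110
R = 54 − (-35) = 89 = 01011001
R = NOT 01011001 = 10100110 = -90

-90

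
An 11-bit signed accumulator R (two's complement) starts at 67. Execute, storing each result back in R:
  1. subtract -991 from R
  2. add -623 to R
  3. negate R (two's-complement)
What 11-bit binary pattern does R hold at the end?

Start: R = 67 = 00001000011.
R = 67 − (-991) = 1058; wraps to -990 = 10000100010
R = -990 + (-623) = -1613; wraps to 435 = 00110110011
R = −(435) = -435 = 11001001101

11001001101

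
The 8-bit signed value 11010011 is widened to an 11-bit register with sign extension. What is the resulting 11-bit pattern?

11111010011

MSB of 11010011 is 1; replicate it into the new high bits.
111|11010011 → 11111010011 (still -45).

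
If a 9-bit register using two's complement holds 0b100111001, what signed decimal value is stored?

-199

MSB is 1, so the value is negative.
Invert: 011000110. Add 1: 011000111 = 199. So the value is −199.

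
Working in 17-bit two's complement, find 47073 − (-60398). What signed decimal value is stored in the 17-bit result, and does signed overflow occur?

-23601; overflow

47073 → 01011011111100001
-60398 → 10001010000010010
Subtract via negate-and-add: invert 10001010000010010 + 1 = 01110101111101110 (i.e. 60398).
  01011011111100001
+ 01110101111101110
= 11010001111001111
Result 11010001111001111: MSB = 1 → 107471 − 131072 = -23601.
Both addends (after negating the subtrahend) are non-negative but the stored result is negative: signed overflow. The true value 47073 − (-60398) = 107471 lies outside [-65536, 65535].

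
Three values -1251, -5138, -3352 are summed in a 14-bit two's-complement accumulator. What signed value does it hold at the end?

6643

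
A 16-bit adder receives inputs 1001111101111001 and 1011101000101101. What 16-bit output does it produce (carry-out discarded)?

  1001111101111001
+ 1011101000101101
= 0101100110100110  (discard carry-out 1)

0101100110100110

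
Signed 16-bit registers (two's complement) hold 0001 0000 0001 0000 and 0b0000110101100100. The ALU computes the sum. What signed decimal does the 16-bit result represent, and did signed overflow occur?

7540; no overflow

0001 0000 0001 0000 → 0001000000010000 = 4112 (signed)
0b0000110101100100 → 0000110101100100 = 3428 (signed)
  0001000000010000
+ 0000110101100100
= 0001110101110100
Result 0001110101110100: MSB = 0 → value 7540.
Both addends are non-negative and so is the stored result: no signed overflow.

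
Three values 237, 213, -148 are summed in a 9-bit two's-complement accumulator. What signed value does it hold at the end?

237 + 213 = 450 → wraps to -62 (111000010)
-62 + (-148) = -210 (100101110)

-210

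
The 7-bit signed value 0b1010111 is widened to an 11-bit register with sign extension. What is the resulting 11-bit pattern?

11111010111

MSB of 1010111 is 1; replicate it into the new high bits.
1111|1010111 → 11111010111 (still -41).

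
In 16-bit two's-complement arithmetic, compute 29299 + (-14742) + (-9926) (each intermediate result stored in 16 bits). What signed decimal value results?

29299 + (-14742) = 14557 (0011100011011101)
14557 + (-9926) = 4631 (0001001000010111)

4631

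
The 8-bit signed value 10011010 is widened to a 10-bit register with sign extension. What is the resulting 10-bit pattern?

1110011010

MSB of 10011010 is 1; replicate it into the new high bits.
11|10011010 → 1110011010 (still -102).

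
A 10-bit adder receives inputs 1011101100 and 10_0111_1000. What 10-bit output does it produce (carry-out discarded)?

  1011101100
+ 1001111000
= 0101100100  (discard carry-out 1)

0101100100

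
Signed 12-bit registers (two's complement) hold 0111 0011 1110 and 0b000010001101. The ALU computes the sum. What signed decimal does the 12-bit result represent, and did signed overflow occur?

0111 0011 1110 → 011100111110 = 1854 (signed)
0b000010001101 → 000010001101 = 141 (signed)
  011100111110
+ 000010001101
= 011111001011
Result 011111001011: MSB = 0 → value 1995.
Both addends are non-negative and so is the stored result: no signed overflow.

1995; no overflow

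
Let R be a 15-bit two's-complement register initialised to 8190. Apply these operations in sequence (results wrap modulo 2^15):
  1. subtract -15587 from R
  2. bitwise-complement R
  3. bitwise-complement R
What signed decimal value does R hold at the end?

Start: R = 8190 = 001111111111110.
R = 8190 − (-15587) = 23777; wraps to -8991 = 101110011100001
R = NOT 101110011100001 = 010001100011110 = 8990
R = NOT 010001100011110 = 101110011100001 = -8991

-8991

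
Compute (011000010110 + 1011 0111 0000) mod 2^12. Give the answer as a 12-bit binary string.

000110000110

  011000010110
+ 101101110000
= 000110000110  (discard carry-out 1)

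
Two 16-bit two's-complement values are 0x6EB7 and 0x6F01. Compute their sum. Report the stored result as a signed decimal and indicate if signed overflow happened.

-8776; overflow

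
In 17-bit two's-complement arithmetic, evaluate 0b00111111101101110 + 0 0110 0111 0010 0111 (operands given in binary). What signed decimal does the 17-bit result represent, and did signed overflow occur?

59029; no overflow

0b00111111101101110 → 00111111101101110 = 32622 (signed)
0 0110 0111 0010 0111 → 00110011100100111 = 26407 (signed)
  00111111101101110
+ 00110011100100111
= 01110011010010101
Result 01110011010010101: MSB = 0 → value 59029.
Both addends are non-negative and so is the stored result: no signed overflow.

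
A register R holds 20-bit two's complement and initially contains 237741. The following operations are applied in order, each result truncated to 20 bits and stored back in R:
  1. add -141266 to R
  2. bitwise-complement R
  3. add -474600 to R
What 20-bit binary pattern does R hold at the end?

Start: R = 237741 = 00111010000010101101.
R = 237741 + (-141266) = 96475 = 00010111100011011011
R = NOT 00010111100011011011 = 11101000011100100100 = -96476
R = -96476 + (-474600) = -571076; wraps to 477500 = 01110100100100111100

01110100100100111100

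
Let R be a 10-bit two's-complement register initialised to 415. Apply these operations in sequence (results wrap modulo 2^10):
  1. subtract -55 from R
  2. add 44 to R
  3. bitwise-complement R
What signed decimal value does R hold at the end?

Start: R = 415 = 0110011111.
R = 415 − (-55) = 470 = 0111010110
R = 470 + 44 = 514; wraps to -510 = 1000000010
R = NOT 1000000010 = 0111111101 = 509

509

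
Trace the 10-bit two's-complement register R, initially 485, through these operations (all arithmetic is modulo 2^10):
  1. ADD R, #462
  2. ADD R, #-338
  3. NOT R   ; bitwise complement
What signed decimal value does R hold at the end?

Start: R = 485 = 0111100101.
R = 485 + 462 = 947; wraps to -77 = 1110110011
R = -77 + (-338) = -415 = 1001100001
R = NOT 1001100001 = 0110011110 = 414

414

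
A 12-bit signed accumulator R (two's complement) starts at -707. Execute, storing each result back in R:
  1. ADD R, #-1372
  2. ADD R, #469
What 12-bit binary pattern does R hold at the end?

100110110110

Start: R = -707 = 110100111101.
R = -707 + (-1372) = -2079; wraps to 2017 = 011111100001
R = 2017 + 469 = 2486; wraps to -1610 = 100110110110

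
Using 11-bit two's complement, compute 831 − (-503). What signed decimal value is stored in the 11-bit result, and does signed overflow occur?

-714; overflow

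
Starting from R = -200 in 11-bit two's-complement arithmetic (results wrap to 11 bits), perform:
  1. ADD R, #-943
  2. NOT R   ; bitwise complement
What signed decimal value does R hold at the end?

-906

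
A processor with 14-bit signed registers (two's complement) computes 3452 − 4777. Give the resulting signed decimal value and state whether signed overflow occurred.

-1325; no overflow

3452 → 00110101111100
4777 → 01001010101001
Subtract via negate-and-add: invert 01001010101001 + 1 = 10110101010111 (i.e. -4777).
  00110101111100
+ 10110101010111
= 11101011010011
Result 11101011010011: MSB = 1 → 15059 − 16384 = -1325.
Addends (after negating the subtrahend) have opposite signs, so signed overflow cannot occur.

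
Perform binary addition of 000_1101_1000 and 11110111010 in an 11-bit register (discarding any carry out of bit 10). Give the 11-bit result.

  00011011000
+ 11110111010
= 00010010010  (discard carry-out 1)

00010010010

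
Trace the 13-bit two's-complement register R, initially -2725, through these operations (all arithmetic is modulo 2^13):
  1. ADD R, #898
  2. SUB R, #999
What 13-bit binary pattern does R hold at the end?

Start: R = -2725 = 1010101011011.
R = -2725 + 898 = -1827 = 1100011011101
R = -1827 − 999 = -2826 = 1010011110110

1010011110110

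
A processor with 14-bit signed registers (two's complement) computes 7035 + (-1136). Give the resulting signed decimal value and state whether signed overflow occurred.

7035 → 01101101111011
-1136 → 11101110010000
  01101101111011
+ 11101110010000
= 01011100001011  (discard carry-out 1)
Result 01011100001011: MSB = 0 → value 5899.
Addends have opposite signs, so signed overflow cannot occur.

5899; no overflow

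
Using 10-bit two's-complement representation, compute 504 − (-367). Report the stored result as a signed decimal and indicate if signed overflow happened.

-153; overflow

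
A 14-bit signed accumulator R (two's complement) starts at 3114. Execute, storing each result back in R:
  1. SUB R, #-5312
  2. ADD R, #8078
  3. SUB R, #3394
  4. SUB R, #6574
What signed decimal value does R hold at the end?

Start: R = 3114 = 00110000101010.
R = 3114 − (-5312) = 8426; wraps to -7958 = 10000011101010
R = -7958 + 8078 = 120 = 00000001111000
R = 120 − 3394 = -3274 = 11001100110110
R = -3274 − 6574 = -9848; wraps to 6536 = 01100110001000

6536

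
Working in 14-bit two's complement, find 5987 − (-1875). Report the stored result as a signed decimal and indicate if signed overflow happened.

7862; no overflow

5987 → 01011101100011
-1875 → 11100010101101
Subtract via negate-and-add: invert 11100010101101 + 1 = 00011101010011 (i.e. 1875).
  01011101100011
+ 00011101010011
= 01111010110110
Result 01111010110110: MSB = 0 → value 7862.
Both addends (after negating the subtrahend) are non-negative and so is the stored result: no signed overflow.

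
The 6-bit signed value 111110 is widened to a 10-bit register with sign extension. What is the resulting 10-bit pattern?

1111111110

MSB of 111110 is 1; replicate it into the new high bits.
1111|111110 → 1111111110 (still -2).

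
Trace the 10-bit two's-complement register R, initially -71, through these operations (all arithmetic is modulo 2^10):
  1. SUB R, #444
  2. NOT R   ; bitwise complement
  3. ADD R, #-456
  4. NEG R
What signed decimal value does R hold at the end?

-58

Start: R = -71 = 1110111001.
R = -71 − 444 = -515; wraps to 509 = 0111111101
R = NOT 0111111101 = 1000000010 = -510
R = -510 + (-456) = -966; wraps to 58 = 0000111010
R = −(58) = -58 = 1111000110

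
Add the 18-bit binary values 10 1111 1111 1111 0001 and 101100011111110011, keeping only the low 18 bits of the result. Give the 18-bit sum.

011100011111100100

  101111111111110001
+ 101100011111110011
= 011100011111100100  (discard carry-out 1)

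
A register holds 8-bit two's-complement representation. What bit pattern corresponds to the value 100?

01100100

100 is non-negative, so write it directly in 8 bits: 01100100.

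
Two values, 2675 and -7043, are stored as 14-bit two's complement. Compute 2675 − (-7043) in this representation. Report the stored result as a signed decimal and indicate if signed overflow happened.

2675 → 00101001110011
-7043 → 10010001111101
Subtract via negate-and-add: invert 10010001111101 + 1 = 01101110000011 (i.e. 7043).
  00101001110011
+ 01101110000011
= 10010111110110
Result 10010111110110: MSB = 1 → 9718 − 16384 = -6666.
Both addends (after negating the subtrahend) are non-negative but the stored result is negative: signed overflow. The true value 2675 − (-7043) = 9718 lies outside [-8192, 8191].

-6666; overflow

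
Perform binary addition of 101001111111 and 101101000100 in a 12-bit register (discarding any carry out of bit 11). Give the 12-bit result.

010111000011

  101001111111
+ 101101000100
= 010111000011  (discard carry-out 1)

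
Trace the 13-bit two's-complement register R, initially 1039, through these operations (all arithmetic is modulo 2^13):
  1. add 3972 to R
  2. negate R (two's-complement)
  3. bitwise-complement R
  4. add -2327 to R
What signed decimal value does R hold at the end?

2683

Start: R = 1039 = 0010000001111.
R = 1039 + 3972 = 5011; wraps to -3181 = 1001110010011
R = −(-3181) = 3181 = 0110001101101
R = NOT 0110001101101 = 1001110010010 = -3182
R = -3182 + (-2327) = -5509; wraps to 2683 = 0101001111011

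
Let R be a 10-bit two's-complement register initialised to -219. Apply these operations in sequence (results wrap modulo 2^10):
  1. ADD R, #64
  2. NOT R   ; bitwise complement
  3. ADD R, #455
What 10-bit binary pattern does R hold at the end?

1001100001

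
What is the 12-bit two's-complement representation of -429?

111001010011

|-429| = 429 = 000110101101 in 12 bits.
Invert the bits: 111001010010. Add 1: 111001010011.
Check: 111001010011 reads as 3667 − 4096 = -429.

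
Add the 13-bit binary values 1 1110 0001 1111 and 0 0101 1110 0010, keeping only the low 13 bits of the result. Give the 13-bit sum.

  1111000011111
+ 0010111100010
= 0010000000001  (discard carry-out 1)

0010000000001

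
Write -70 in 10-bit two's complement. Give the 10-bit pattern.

1110111010

|-70| = 70 = 0001000110 in 10 bits.
Invert the bits: 1110111001. Add 1: 1110111010.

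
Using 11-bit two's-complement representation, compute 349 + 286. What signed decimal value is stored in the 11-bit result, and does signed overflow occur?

349 → 00101011101
286 → 00100011110
  00101011101
+ 00100011110
= 01001111011
Result 01001111011: MSB = 0 → value 635.
Both addends are non-negative and so is the stored result: no signed overflow.

635; no overflow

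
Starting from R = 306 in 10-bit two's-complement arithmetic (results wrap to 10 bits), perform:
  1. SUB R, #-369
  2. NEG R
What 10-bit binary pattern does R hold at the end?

Start: R = 306 = 0100110010.
R = 306 − (-369) = 675; wraps to -349 = 1010100011
R = −(-349) = 349 = 0101011101

0101011101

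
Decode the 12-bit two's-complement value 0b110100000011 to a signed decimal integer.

-765

MSB is 1, so the value is negative.
Invert: 001011111100. Add 1: 001011111101 = 765. So the value is −765.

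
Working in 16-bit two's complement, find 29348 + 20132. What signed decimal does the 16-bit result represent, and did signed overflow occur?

-16056; overflow

29348 → 0111001010100100
20132 → 0100111010100100
  0111001010100100
+ 0100111010100100
= 1100000101001000
Result 1100000101001000: MSB = 1 → 49480 − 65536 = -16056.
Both addends are non-negative but the stored result is negative: signed overflow. The true value 29348 + 20132 = 49480 lies outside [-32768, 32767].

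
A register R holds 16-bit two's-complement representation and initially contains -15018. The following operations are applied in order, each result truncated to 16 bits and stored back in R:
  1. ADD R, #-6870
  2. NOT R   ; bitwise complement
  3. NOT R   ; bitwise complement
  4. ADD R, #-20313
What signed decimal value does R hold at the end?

23335

Start: R = -15018 = 1100010101010110.
R = -15018 + (-6870) = -21888 = 1010101010000000
R = NOT 1010101010000000 = 0101010101111111 = 21887
R = NOT 0101010101111111 = 1010101010000000 = -21888
R = -21888 + (-20313) = -42201; wraps to 23335 = 0101101100100111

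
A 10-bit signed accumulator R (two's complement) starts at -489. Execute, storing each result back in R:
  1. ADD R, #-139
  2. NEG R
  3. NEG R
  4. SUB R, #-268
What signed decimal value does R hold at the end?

-360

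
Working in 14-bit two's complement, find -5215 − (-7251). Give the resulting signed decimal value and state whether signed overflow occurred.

2036; no overflow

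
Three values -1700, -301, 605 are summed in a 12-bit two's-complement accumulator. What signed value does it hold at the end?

-1396

-1700 + (-301) = -2001 (100000101111)
-2001 + 605 = -1396 (101010001100)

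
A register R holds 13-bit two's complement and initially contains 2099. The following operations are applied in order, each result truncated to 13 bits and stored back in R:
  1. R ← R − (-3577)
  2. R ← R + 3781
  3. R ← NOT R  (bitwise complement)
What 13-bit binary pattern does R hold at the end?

Start: R = 2099 = 0100000110011.
R = 2099 − (-3577) = 5676; wraps to -2516 = 1011000101100
R = -2516 + 3781 = 1265 = 0010011110001
R = NOT 0010011110001 = 1101100001110 = -1266

1101100001110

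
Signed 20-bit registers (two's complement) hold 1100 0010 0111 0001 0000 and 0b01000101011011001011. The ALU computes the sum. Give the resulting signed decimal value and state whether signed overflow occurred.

32219; no overflow

1100 0010 0111 0001 0000 → 11000010011100010000 = -252144 (signed)
0b01000101011011001011 → 01000101011011001011 = 284363 (signed)
  11000010011100010000
+ 01000101011011001011
= 00000111110111011011  (discard carry-out 1)
Result 00000111110111011011: MSB = 0 → value 32219.
Addends have opposite signs, so signed overflow cannot occur.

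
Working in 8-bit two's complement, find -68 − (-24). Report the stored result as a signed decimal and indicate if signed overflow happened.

-68 → 10111100
-24 → 11101000
Subtract via negate-and-add: invert 11101000 + 1 = 00011000 (i.e. 24).
  10111100
+ 00011000
= 11010100
Result 11010100: MSB = 1 → 212 − 256 = -44.
Addends (after negating the subtrahend) have opposite signs, so signed overflow cannot occur.

-44; no overflow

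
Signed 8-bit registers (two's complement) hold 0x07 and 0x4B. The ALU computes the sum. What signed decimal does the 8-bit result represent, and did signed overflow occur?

0x07 = 00000111 = 7 (signed)
0x4B = 01001011 = 75 (signed)
  00000111
+ 01001011
= 01010010
Result 01010010: MSB = 0 → value 82.
Both addends are non-negative and so is the stored result: no signed overflow.

82; no overflow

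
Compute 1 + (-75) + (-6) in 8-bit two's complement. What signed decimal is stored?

-80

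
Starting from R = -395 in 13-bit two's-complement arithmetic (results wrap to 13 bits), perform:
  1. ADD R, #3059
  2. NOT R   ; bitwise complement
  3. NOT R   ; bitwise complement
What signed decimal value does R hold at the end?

2664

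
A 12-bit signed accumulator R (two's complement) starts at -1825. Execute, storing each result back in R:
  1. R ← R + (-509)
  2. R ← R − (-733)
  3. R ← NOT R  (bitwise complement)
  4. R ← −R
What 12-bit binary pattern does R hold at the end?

100111000000

Start: R = -1825 = 100011011111.
R = -1825 + (-509) = -2334; wraps to 1762 = 011011100010
R = 1762 − (-733) = 2495; wraps to -1601 = 100110111111
R = NOT 100110111111 = 011001000000 = 1600
R = −(1600) = -1600 = 100111000000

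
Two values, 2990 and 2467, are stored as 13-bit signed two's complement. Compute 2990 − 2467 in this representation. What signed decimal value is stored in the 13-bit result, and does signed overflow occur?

2990 → 0101110101110
2467 → 0100110100011
Subtract via negate-and-add: invert 0100110100011 + 1 = 1011001011101 (i.e. -2467).
  0101110101110
+ 1011001011101
= 0001000001011  (discard carry-out 1)
Result 0001000001011: MSB = 0 → value 523.
Addends (after negating the subtrahend) have opposite signs, so signed overflow cannot occur.

523; no overflow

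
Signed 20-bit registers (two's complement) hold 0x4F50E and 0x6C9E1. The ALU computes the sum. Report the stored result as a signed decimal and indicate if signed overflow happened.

-278801; overflow

0x4F50E = 01001111010100001110 = 324878 (signed)
0x6C9E1 = 01101100100111100001 = 444897 (signed)
  01001111010100001110
+ 01101100100111100001
= 10111011111011101111
Result 10111011111011101111: MSB = 1 → 769775 − 1048576 = -278801.
Both addends are non-negative but the stored result is negative: signed overflow. The true value 324878 + 444897 = 769775 lies outside [-524288, 524287].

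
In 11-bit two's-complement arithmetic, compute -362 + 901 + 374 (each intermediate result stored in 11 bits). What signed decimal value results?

-362 + 901 = 539 (01000011011)
539 + 374 = 913 (01110010001)

913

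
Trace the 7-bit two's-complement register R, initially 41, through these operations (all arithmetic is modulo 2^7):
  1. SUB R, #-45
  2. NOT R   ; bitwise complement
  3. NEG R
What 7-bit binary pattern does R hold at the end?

Start: R = 41 = 0101001.
R = 41 − (-45) = 86; wraps to -42 = 1010110
R = NOT 1010110 = 0101001 = 41
R = −(41) = -41 = 1010111

1010111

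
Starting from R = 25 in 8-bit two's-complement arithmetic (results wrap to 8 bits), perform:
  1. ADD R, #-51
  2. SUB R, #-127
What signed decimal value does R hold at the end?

101

Start: R = 25 = 00011001.
R = 25 + (-51) = -26 = 11100110
R = -26 − (-127) = 101 = 01100101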